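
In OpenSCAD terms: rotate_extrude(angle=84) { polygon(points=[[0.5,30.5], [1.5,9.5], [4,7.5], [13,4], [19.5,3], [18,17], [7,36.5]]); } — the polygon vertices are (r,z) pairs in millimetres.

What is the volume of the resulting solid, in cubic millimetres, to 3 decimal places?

Volume = 5482.760 mm³

Profile (r,z), 7 vertices: (0.5,30.5) (1.5,9.5) (4,7.5) (13,4) (19.5,3) (18,17) (7,36.5)
edge 0: (0.5,30.5)→(1.5,9.5)  cross = 0.5·9.5 − 1.5·30.5 = -41.0000; (r_i+r_j)·cross = 2·-41.0000 = -82.0000
edge 1: (1.5,9.5)→(4,7.5)  cross = 1.5·7.5 − 4·9.5 = -26.7500; (r_i+r_j)·cross = 5.5·-26.7500 = -147.1250
edge 2: (4,7.5)→(13,4)  cross = 4·4 − 13·7.5 = -81.5000; (r_i+r_j)·cross = 17·-81.5000 = -1385.5000
edge 3: (13,4)→(19.5,3)  cross = 13·3 − 19.5·4 = -39.0000; (r_i+r_j)·cross = 32.5·-39.0000 = -1267.5000
edge 4: (19.5,3)→(18,17)  cross = 19.5·17 − 18·3 = 277.5000; (r_i+r_j)·cross = 37.5·277.5000 = 10406.2500
edge 5: (18,17)→(7,36.5)  cross = 18·36.5 − 7·17 = 538.0000; (r_i+r_j)·cross = 25·538.0000 = 13450.0000
edge 6: (7,36.5)→(0.5,30.5)  cross = 7·30.5 − 0.5·36.5 = 195.2500; (r_i+r_j)·cross = 7.5·195.2500 = 1464.3750
Σcross = 822.5000 → A = |Σcross|/2 = 411.2500 mm²
Σ(r_i+r_j)·cross = 22438.5000 → first moment M = |Σ|/6 = 3739.7500
R_c = M/A = 3739.7500/411.2500 = 9.0936 mm
θ = 84° = 1.466077 rad
V = θ·R_c·A = 1.466077·9.0936·411.2500 = 5482.760 mm³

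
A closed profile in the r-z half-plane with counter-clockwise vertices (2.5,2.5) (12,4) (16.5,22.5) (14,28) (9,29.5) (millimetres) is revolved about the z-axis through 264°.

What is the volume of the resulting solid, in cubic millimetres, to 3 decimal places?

Profile (r,z), 5 vertices: (2.5,2.5) (12,4) (16.5,22.5) (14,28) (9,29.5)
edge 0: (2.5,2.5)→(12,4)  cross = 2.5·4 − 12·2.5 = -20.0000; (r_i+r_j)·cross = 14.5·-20.0000 = -290.0000
edge 1: (12,4)→(16.5,22.5)  cross = 12·22.5 − 16.5·4 = 204.0000; (r_i+r_j)·cross = 28.5·204.0000 = 5814.0000
edge 2: (16.5,22.5)→(14,28)  cross = 16.5·28 − 14·22.5 = 147.0000; (r_i+r_j)·cross = 30.5·147.0000 = 4483.5000
edge 3: (14,28)→(9,29.5)  cross = 14·29.5 − 9·28 = 161.0000; (r_i+r_j)·cross = 23·161.0000 = 3703.0000
edge 4: (9,29.5)→(2.5,2.5)  cross = 9·2.5 − 2.5·29.5 = -51.2500; (r_i+r_j)·cross = 11.5·-51.2500 = -589.3750
Σcross = 440.7500 → A = |Σcross|/2 = 220.3750 mm²
Σ(r_i+r_j)·cross = 13121.1250 → first moment M = |Σ|/6 = 2186.8542
R_c = M/A = 2186.8542/220.3750 = 9.9233 mm
θ = 264° = 4.607669 rad
V = θ·R_c·A = 4.607669·9.9233·220.3750 = 10076.301 mm³

Volume = 10076.301 mm³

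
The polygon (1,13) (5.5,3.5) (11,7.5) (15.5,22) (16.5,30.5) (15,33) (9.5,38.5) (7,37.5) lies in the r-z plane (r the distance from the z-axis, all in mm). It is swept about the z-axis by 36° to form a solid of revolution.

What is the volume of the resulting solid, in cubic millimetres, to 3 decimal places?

Profile (r,z), 8 vertices: (1,13) (5.5,3.5) (11,7.5) (15.5,22) (16.5,30.5) (15,33) (9.5,38.5) (7,37.5)
edge 0: (1,13)→(5.5,3.5)  cross = 1·3.5 − 5.5·13 = -68.0000; (r_i+r_j)·cross = 6.5·-68.0000 = -442.0000
edge 1: (5.5,3.5)→(11,7.5)  cross = 5.5·7.5 − 11·3.5 = 2.7500; (r_i+r_j)·cross = 16.5·2.7500 = 45.3750
edge 2: (11,7.5)→(15.5,22)  cross = 11·22 − 15.5·7.5 = 125.7500; (r_i+r_j)·cross = 26.5·125.7500 = 3332.3750
edge 3: (15.5,22)→(16.5,30.5)  cross = 15.5·30.5 − 16.5·22 = 109.7500; (r_i+r_j)·cross = 32·109.7500 = 3512.0000
edge 4: (16.5,30.5)→(15,33)  cross = 16.5·33 − 15·30.5 = 87.0000; (r_i+r_j)·cross = 31.5·87.0000 = 2740.5000
edge 5: (15,33)→(9.5,38.5)  cross = 15·38.5 − 9.5·33 = 264.0000; (r_i+r_j)·cross = 24.5·264.0000 = 6468.0000
edge 6: (9.5,38.5)→(7,37.5)  cross = 9.5·37.5 − 7·38.5 = 86.7500; (r_i+r_j)·cross = 16.5·86.7500 = 1431.3750
edge 7: (7,37.5)→(1,13)  cross = 7·13 − 1·37.5 = 53.5000; (r_i+r_j)·cross = 8·53.5000 = 428.0000
Σcross = 661.5000 → A = |Σcross|/2 = 330.7500 mm²
Σ(r_i+r_j)·cross = 17515.6250 → first moment M = |Σ|/6 = 2919.2708
R_c = M/A = 2919.2708/330.7500 = 8.8262 mm
θ = 36° = 0.628319 rad
V = θ·R_c·A = 0.628319·8.8262·330.7500 = 1834.232 mm³

Volume = 1834.232 mm³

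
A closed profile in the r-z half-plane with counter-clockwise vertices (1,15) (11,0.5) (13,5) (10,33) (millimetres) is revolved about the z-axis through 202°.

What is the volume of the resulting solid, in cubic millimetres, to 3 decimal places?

Profile (r,z), 4 vertices: (1,15) (11,0.5) (13,5) (10,33)
edge 0: (1,15)→(11,0.5)  cross = 1·0.5 − 11·15 = -164.5000; (r_i+r_j)·cross = 12·-164.5000 = -1974.0000
edge 1: (11,0.5)→(13,5)  cross = 11·5 − 13·0.5 = 48.5000; (r_i+r_j)·cross = 24·48.5000 = 1164.0000
edge 2: (13,5)→(10,33)  cross = 13·33 − 10·5 = 379.0000; (r_i+r_j)·cross = 23·379.0000 = 8717.0000
edge 3: (10,33)→(1,15)  cross = 10·15 − 1·33 = 117.0000; (r_i+r_j)·cross = 11·117.0000 = 1287.0000
Σcross = 380.0000 → A = |Σcross|/2 = 190.0000 mm²
Σ(r_i+r_j)·cross = 9194.0000 → first moment M = |Σ|/6 = 1532.3333
R_c = M/A = 1532.3333/190.0000 = 8.0649 mm
θ = 202° = 3.525565 rad
V = θ·R_c·A = 3.525565·8.0649·190.0000 = 5402.341 mm³

Volume = 5402.341 mm³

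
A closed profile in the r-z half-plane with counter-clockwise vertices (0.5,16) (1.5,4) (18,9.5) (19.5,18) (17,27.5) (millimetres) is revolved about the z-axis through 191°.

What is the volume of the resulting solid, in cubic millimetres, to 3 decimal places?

Profile (r,z), 5 vertices: (0.5,16) (1.5,4) (18,9.5) (19.5,18) (17,27.5)
edge 0: (0.5,16)→(1.5,4)  cross = 0.5·4 − 1.5·16 = -22.0000; (r_i+r_j)·cross = 2·-22.0000 = -44.0000
edge 1: (1.5,4)→(18,9.5)  cross = 1.5·9.5 − 18·4 = -57.7500; (r_i+r_j)·cross = 19.5·-57.7500 = -1126.1250
edge 2: (18,9.5)→(19.5,18)  cross = 18·18 − 19.5·9.5 = 138.7500; (r_i+r_j)·cross = 37.5·138.7500 = 5203.1250
edge 3: (19.5,18)→(17,27.5)  cross = 19.5·27.5 − 17·18 = 230.2500; (r_i+r_j)·cross = 36.5·230.2500 = 8404.1250
edge 4: (17,27.5)→(0.5,16)  cross = 17·16 − 0.5·27.5 = 258.2500; (r_i+r_j)·cross = 17.5·258.2500 = 4519.3750
Σcross = 547.5000 → A = |Σcross|/2 = 273.7500 mm²
Σ(r_i+r_j)·cross = 16956.5000 → first moment M = |Σ|/6 = 2826.0833
R_c = M/A = 2826.0833/273.7500 = 10.3236 mm
θ = 191° = 3.333579 rad
V = θ·R_c·A = 3.333579·10.3236·273.7500 = 9420.972 mm³

Volume = 9420.972 mm³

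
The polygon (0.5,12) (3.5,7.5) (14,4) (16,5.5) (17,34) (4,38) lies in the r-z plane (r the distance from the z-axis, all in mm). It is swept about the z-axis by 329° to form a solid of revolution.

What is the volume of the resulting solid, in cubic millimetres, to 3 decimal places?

Volume = 23304.926 mm³

Profile (r,z), 6 vertices: (0.5,12) (3.5,7.5) (14,4) (16,5.5) (17,34) (4,38)
edge 0: (0.5,12)→(3.5,7.5)  cross = 0.5·7.5 − 3.5·12 = -38.2500; (r_i+r_j)·cross = 4·-38.2500 = -153.0000
edge 1: (3.5,7.5)→(14,4)  cross = 3.5·4 − 14·7.5 = -91.0000; (r_i+r_j)·cross = 17.5·-91.0000 = -1592.5000
edge 2: (14,4)→(16,5.5)  cross = 14·5.5 − 16·4 = 13.0000; (r_i+r_j)·cross = 30·13.0000 = 390.0000
edge 3: (16,5.5)→(17,34)  cross = 16·34 − 17·5.5 = 450.5000; (r_i+r_j)·cross = 33·450.5000 = 14866.5000
edge 4: (17,34)→(4,38)  cross = 17·38 − 4·34 = 510.0000; (r_i+r_j)·cross = 21·510.0000 = 10710.0000
edge 5: (4,38)→(0.5,12)  cross = 4·12 − 0.5·38 = 29.0000; (r_i+r_j)·cross = 4.5·29.0000 = 130.5000
Σcross = 873.2500 → A = |Σcross|/2 = 436.6250 mm²
Σ(r_i+r_j)·cross = 24351.5000 → first moment M = |Σ|/6 = 4058.5833
R_c = M/A = 4058.5833/436.6250 = 9.2954 mm
θ = 329° = 5.742133 rad
V = θ·R_c·A = 5.742133·9.2954·436.6250 = 23304.926 mm³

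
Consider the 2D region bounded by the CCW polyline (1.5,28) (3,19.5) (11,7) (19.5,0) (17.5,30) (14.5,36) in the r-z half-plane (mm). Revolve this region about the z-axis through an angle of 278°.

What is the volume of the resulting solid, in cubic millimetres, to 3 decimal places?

Profile (r,z), 6 vertices: (1.5,28) (3,19.5) (11,7) (19.5,0) (17.5,30) (14.5,36)
edge 0: (1.5,28)→(3,19.5)  cross = 1.5·19.5 − 3·28 = -54.7500; (r_i+r_j)·cross = 4.5·-54.7500 = -246.3750
edge 1: (3,19.5)→(11,7)  cross = 3·7 − 11·19.5 = -193.5000; (r_i+r_j)·cross = 14·-193.5000 = -2709.0000
edge 2: (11,7)→(19.5,0)  cross = 11·0 − 19.5·7 = -136.5000; (r_i+r_j)·cross = 30.5·-136.5000 = -4163.2500
edge 3: (19.5,0)→(17.5,30)  cross = 19.5·30 − 17.5·0 = 585.0000; (r_i+r_j)·cross = 37·585.0000 = 21645.0000
edge 4: (17.5,30)→(14.5,36)  cross = 17.5·36 − 14.5·30 = 195.0000; (r_i+r_j)·cross = 32·195.0000 = 6240.0000
edge 5: (14.5,36)→(1.5,28)  cross = 14.5·28 − 1.5·36 = 352.0000; (r_i+r_j)·cross = 16·352.0000 = 5632.0000
Σcross = 747.2500 → A = |Σcross|/2 = 373.6250 mm²
Σ(r_i+r_j)·cross = 26398.3750 → first moment M = |Σ|/6 = 4399.7292
R_c = M/A = 4399.7292/373.6250 = 11.7758 mm
θ = 278° = 4.852015 rad
V = θ·R_c·A = 4.852015·11.7758·373.6250 = 21347.553 mm³

Volume = 21347.553 mm³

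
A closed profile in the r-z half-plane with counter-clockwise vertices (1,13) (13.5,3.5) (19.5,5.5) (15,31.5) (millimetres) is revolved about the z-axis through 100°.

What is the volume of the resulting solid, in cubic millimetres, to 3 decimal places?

Volume = 5429.537 mm³

Profile (r,z), 4 vertices: (1,13) (13.5,3.5) (19.5,5.5) (15,31.5)
edge 0: (1,13)→(13.5,3.5)  cross = 1·3.5 − 13.5·13 = -172.0000; (r_i+r_j)·cross = 14.5·-172.0000 = -2494.0000
edge 1: (13.5,3.5)→(19.5,5.5)  cross = 13.5·5.5 − 19.5·3.5 = 6.0000; (r_i+r_j)·cross = 33·6.0000 = 198.0000
edge 2: (19.5,5.5)→(15,31.5)  cross = 19.5·31.5 − 15·5.5 = 531.7500; (r_i+r_j)·cross = 34.5·531.7500 = 18345.3750
edge 3: (15,31.5)→(1,13)  cross = 15·13 − 1·31.5 = 163.5000; (r_i+r_j)·cross = 16·163.5000 = 2616.0000
Σcross = 529.2500 → A = |Σcross|/2 = 264.6250 mm²
Σ(r_i+r_j)·cross = 18665.3750 → first moment M = |Σ|/6 = 3110.8958
R_c = M/A = 3110.8958/264.6250 = 11.7559 mm
θ = 100° = 1.745329 rad
V = θ·R_c·A = 1.745329·11.7559·264.6250 = 5429.537 mm³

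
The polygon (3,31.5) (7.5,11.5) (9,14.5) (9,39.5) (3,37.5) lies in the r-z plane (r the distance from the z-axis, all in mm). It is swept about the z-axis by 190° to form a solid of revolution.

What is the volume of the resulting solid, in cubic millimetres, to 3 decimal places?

Profile (r,z), 5 vertices: (3,31.5) (7.5,11.5) (9,14.5) (9,39.5) (3,37.5)
edge 0: (3,31.5)→(7.5,11.5)  cross = 3·11.5 − 7.5·31.5 = -201.7500; (r_i+r_j)·cross = 10.5·-201.7500 = -2118.3750
edge 1: (7.5,11.5)→(9,14.5)  cross = 7.5·14.5 − 9·11.5 = 5.2500; (r_i+r_j)·cross = 16.5·5.2500 = 86.6250
edge 2: (9,14.5)→(9,39.5)  cross = 9·39.5 − 9·14.5 = 225.0000; (r_i+r_j)·cross = 18·225.0000 = 4050.0000
edge 3: (9,39.5)→(3,37.5)  cross = 9·37.5 − 3·39.5 = 219.0000; (r_i+r_j)·cross = 12·219.0000 = 2628.0000
edge 4: (3,37.5)→(3,31.5)  cross = 3·31.5 − 3·37.5 = -18.0000; (r_i+r_j)·cross = 6·-18.0000 = -108.0000
Σcross = 229.5000 → A = |Σcross|/2 = 114.7500 mm²
Σ(r_i+r_j)·cross = 4538.2500 → first moment M = |Σ|/6 = 756.3750
R_c = M/A = 756.3750/114.7500 = 6.5915 mm
θ = 190° = 3.316126 rad
V = θ·R_c·A = 3.316126·6.5915·114.7500 = 2508.234 mm³

Volume = 2508.234 mm³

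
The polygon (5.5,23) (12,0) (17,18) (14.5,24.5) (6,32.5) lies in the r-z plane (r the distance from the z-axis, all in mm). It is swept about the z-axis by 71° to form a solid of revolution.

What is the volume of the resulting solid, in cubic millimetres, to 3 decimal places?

Profile (r,z), 5 vertices: (5.5,23) (12,0) (17,18) (14.5,24.5) (6,32.5)
edge 0: (5.5,23)→(12,0)  cross = 5.5·0 − 12·23 = -276.0000; (r_i+r_j)·cross = 17.5·-276.0000 = -4830.0000
edge 1: (12,0)→(17,18)  cross = 12·18 − 17·0 = 216.0000; (r_i+r_j)·cross = 29·216.0000 = 6264.0000
edge 2: (17,18)→(14.5,24.5)  cross = 17·24.5 − 14.5·18 = 155.5000; (r_i+r_j)·cross = 31.5·155.5000 = 4898.2500
edge 3: (14.5,24.5)→(6,32.5)  cross = 14.5·32.5 − 6·24.5 = 324.2500; (r_i+r_j)·cross = 20.5·324.2500 = 6647.1250
edge 4: (6,32.5)→(5.5,23)  cross = 6·23 − 5.5·32.5 = -40.7500; (r_i+r_j)·cross = 11.5·-40.7500 = -468.6250
Σcross = 379.0000 → A = |Σcross|/2 = 189.5000 mm²
Σ(r_i+r_j)·cross = 12510.7500 → first moment M = |Σ|/6 = 2085.1250
R_c = M/A = 2085.1250/189.5000 = 11.0033 mm
θ = 71° = 1.239184 rad
V = θ·R_c·A = 1.239184·11.0033·189.5000 = 2583.853 mm³

Volume = 2583.853 mm³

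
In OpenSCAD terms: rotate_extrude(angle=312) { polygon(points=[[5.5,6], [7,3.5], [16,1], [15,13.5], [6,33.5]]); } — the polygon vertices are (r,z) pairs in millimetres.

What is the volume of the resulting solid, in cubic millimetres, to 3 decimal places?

Profile (r,z), 5 vertices: (5.5,6) (7,3.5) (16,1) (15,13.5) (6,33.5)
edge 0: (5.5,6)→(7,3.5)  cross = 5.5·3.5 − 7·6 = -22.7500; (r_i+r_j)·cross = 12.5·-22.7500 = -284.3750
edge 1: (7,3.5)→(16,1)  cross = 7·1 − 16·3.5 = -49.0000; (r_i+r_j)·cross = 23·-49.0000 = -1127.0000
edge 2: (16,1)→(15,13.5)  cross = 16·13.5 − 15·1 = 201.0000; (r_i+r_j)·cross = 31·201.0000 = 6231.0000
edge 3: (15,13.5)→(6,33.5)  cross = 15·33.5 − 6·13.5 = 421.5000; (r_i+r_j)·cross = 21·421.5000 = 8851.5000
edge 4: (6,33.5)→(5.5,6)  cross = 6·6 − 5.5·33.5 = -148.2500; (r_i+r_j)·cross = 11.5·-148.2500 = -1704.8750
Σcross = 402.5000 → A = |Σcross|/2 = 201.2500 mm²
Σ(r_i+r_j)·cross = 11966.2500 → first moment M = |Σ|/6 = 1994.3750
R_c = M/A = 1994.3750/201.2500 = 9.9099 mm
θ = 312° = 5.445427 rad
V = θ·R_c·A = 5.445427·9.9099·201.2500 = 10860.224 mm³

Volume = 10860.224 mm³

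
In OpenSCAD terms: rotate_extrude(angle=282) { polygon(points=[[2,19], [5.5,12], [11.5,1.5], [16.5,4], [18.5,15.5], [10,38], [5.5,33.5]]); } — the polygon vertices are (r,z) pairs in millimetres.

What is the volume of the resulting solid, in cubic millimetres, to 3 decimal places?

Volume = 18045.884 mm³

Profile (r,z), 7 vertices: (2,19) (5.5,12) (11.5,1.5) (16.5,4) (18.5,15.5) (10,38) (5.5,33.5)
edge 0: (2,19)→(5.5,12)  cross = 2·12 − 5.5·19 = -80.5000; (r_i+r_j)·cross = 7.5·-80.5000 = -603.7500
edge 1: (5.5,12)→(11.5,1.5)  cross = 5.5·1.5 − 11.5·12 = -129.7500; (r_i+r_j)·cross = 17·-129.7500 = -2205.7500
edge 2: (11.5,1.5)→(16.5,4)  cross = 11.5·4 − 16.5·1.5 = 21.2500; (r_i+r_j)·cross = 28·21.2500 = 595.0000
edge 3: (16.5,4)→(18.5,15.5)  cross = 16.5·15.5 − 18.5·4 = 181.7500; (r_i+r_j)·cross = 35·181.7500 = 6361.2500
edge 4: (18.5,15.5)→(10,38)  cross = 18.5·38 − 10·15.5 = 548.0000; (r_i+r_j)·cross = 28.5·548.0000 = 15618.0000
edge 5: (10,38)→(5.5,33.5)  cross = 10·33.5 − 5.5·38 = 126.0000; (r_i+r_j)·cross = 15.5·126.0000 = 1953.0000
edge 6: (5.5,33.5)→(2,19)  cross = 5.5·19 − 2·33.5 = 37.5000; (r_i+r_j)·cross = 7.5·37.5000 = 281.2500
Σcross = 704.2500 → A = |Σcross|/2 = 352.1250 mm²
Σ(r_i+r_j)·cross = 21999.0000 → first moment M = |Σ|/6 = 3666.5000
R_c = M/A = 3666.5000/352.1250 = 10.4125 mm
θ = 282° = 4.921828 rad
V = θ·R_c·A = 4.921828·10.4125·352.1250 = 18045.884 mm³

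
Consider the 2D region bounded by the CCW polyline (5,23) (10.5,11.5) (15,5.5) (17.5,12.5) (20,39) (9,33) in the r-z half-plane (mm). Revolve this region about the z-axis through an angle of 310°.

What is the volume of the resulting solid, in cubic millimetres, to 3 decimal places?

Volume = 20699.976 mm³

Profile (r,z), 6 vertices: (5,23) (10.5,11.5) (15,5.5) (17.5,12.5) (20,39) (9,33)
edge 0: (5,23)→(10.5,11.5)  cross = 5·11.5 − 10.5·23 = -184.0000; (r_i+r_j)·cross = 15.5·-184.0000 = -2852.0000
edge 1: (10.5,11.5)→(15,5.5)  cross = 10.5·5.5 − 15·11.5 = -114.7500; (r_i+r_j)·cross = 25.5·-114.7500 = -2926.1250
edge 2: (15,5.5)→(17.5,12.5)  cross = 15·12.5 − 17.5·5.5 = 91.2500; (r_i+r_j)·cross = 32.5·91.2500 = 2965.6250
edge 3: (17.5,12.5)→(20,39)  cross = 17.5·39 − 20·12.5 = 432.5000; (r_i+r_j)·cross = 37.5·432.5000 = 16218.7500
edge 4: (20,39)→(9,33)  cross = 20·33 − 9·39 = 309.0000; (r_i+r_j)·cross = 29·309.0000 = 8961.0000
edge 5: (9,33)→(5,23)  cross = 9·23 − 5·33 = 42.0000; (r_i+r_j)·cross = 14·42.0000 = 588.0000
Σcross = 576.0000 → A = |Σcross|/2 = 288.0000 mm²
Σ(r_i+r_j)·cross = 22955.2500 → first moment M = |Σ|/6 = 3825.8750
R_c = M/A = 3825.8750/288.0000 = 13.2843 mm
θ = 310° = 5.410521 rad
V = θ·R_c·A = 5.410521·13.2843·288.0000 = 20699.976 mm³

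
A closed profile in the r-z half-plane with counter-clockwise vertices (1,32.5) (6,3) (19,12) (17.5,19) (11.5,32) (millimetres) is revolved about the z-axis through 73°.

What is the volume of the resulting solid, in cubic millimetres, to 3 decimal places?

Volume = 3974.711 mm³

Profile (r,z), 5 vertices: (1,32.5) (6,3) (19,12) (17.5,19) (11.5,32)
edge 0: (1,32.5)→(6,3)  cross = 1·3 − 6·32.5 = -192.0000; (r_i+r_j)·cross = 7·-192.0000 = -1344.0000
edge 1: (6,3)→(19,12)  cross = 6·12 − 19·3 = 15.0000; (r_i+r_j)·cross = 25·15.0000 = 375.0000
edge 2: (19,12)→(17.5,19)  cross = 19·19 − 17.5·12 = 151.0000; (r_i+r_j)·cross = 36.5·151.0000 = 5511.5000
edge 3: (17.5,19)→(11.5,32)  cross = 17.5·32 − 11.5·19 = 341.5000; (r_i+r_j)·cross = 29·341.5000 = 9903.5000
edge 4: (11.5,32)→(1,32.5)  cross = 11.5·32.5 − 1·32 = 341.7500; (r_i+r_j)·cross = 12.5·341.7500 = 4271.8750
Σcross = 657.2500 → A = |Σcross|/2 = 328.6250 mm²
Σ(r_i+r_j)·cross = 18717.8750 → first moment M = |Σ|/6 = 3119.6458
R_c = M/A = 3119.6458/328.6250 = 9.4930 mm
θ = 73° = 1.274090 rad
V = θ·R_c·A = 1.274090·9.4930·328.6250 = 3974.711 mm³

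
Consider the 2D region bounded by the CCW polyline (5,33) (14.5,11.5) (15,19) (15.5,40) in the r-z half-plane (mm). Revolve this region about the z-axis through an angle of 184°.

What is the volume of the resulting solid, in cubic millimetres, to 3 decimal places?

Volume = 5637.355 mm³

Profile (r,z), 4 vertices: (5,33) (14.5,11.5) (15,19) (15.5,40)
edge 0: (5,33)→(14.5,11.5)  cross = 5·11.5 − 14.5·33 = -421.0000; (r_i+r_j)·cross = 19.5·-421.0000 = -8209.5000
edge 1: (14.5,11.5)→(15,19)  cross = 14.5·19 − 15·11.5 = 103.0000; (r_i+r_j)·cross = 29.5·103.0000 = 3038.5000
edge 2: (15,19)→(15.5,40)  cross = 15·40 − 15.5·19 = 305.5000; (r_i+r_j)·cross = 30.5·305.5000 = 9317.7500
edge 3: (15.5,40)→(5,33)  cross = 15.5·33 − 5·40 = 311.5000; (r_i+r_j)·cross = 20.5·311.5000 = 6385.7500
Σcross = 299.0000 → A = |Σcross|/2 = 149.5000 mm²
Σ(r_i+r_j)·cross = 10532.5000 → first moment M = |Σ|/6 = 1755.4167
R_c = M/A = 1755.4167/149.5000 = 11.7419 mm
θ = 184° = 3.211406 rad
V = θ·R_c·A = 3.211406·11.7419·149.5000 = 5637.355 mm³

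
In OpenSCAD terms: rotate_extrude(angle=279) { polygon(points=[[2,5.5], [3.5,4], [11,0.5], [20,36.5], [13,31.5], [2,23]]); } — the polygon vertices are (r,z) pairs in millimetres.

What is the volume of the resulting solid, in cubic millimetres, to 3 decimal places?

Profile (r,z), 6 vertices: (2,5.5) (3.5,4) (11,0.5) (20,36.5) (13,31.5) (2,23)
edge 0: (2,5.5)→(3.5,4)  cross = 2·4 − 3.5·5.5 = -11.2500; (r_i+r_j)·cross = 5.5·-11.2500 = -61.8750
edge 1: (3.5,4)→(11,0.5)  cross = 3.5·0.5 − 11·4 = -42.2500; (r_i+r_j)·cross = 14.5·-42.2500 = -612.6250
edge 2: (11,0.5)→(20,36.5)  cross = 11·36.5 − 20·0.5 = 391.5000; (r_i+r_j)·cross = 31·391.5000 = 12136.5000
edge 3: (20,36.5)→(13,31.5)  cross = 20·31.5 − 13·36.5 = 155.5000; (r_i+r_j)·cross = 33·155.5000 = 5131.5000
edge 4: (13,31.5)→(2,23)  cross = 13·23 − 2·31.5 = 236.0000; (r_i+r_j)·cross = 15·236.0000 = 3540.0000
edge 5: (2,23)→(2,5.5)  cross = 2·5.5 − 2·23 = -35.0000; (r_i+r_j)·cross = 4·-35.0000 = -140.0000
Σcross = 694.5000 → A = |Σcross|/2 = 347.2500 mm²
Σ(r_i+r_j)·cross = 19993.5000 → first moment M = |Σ|/6 = 3332.2500
R_c = M/A = 3332.2500/347.2500 = 9.5961 mm
θ = 279° = 4.869469 rad
V = θ·R_c·A = 4.869469·9.5961·347.2500 = 16226.287 mm³

Volume = 16226.287 mm³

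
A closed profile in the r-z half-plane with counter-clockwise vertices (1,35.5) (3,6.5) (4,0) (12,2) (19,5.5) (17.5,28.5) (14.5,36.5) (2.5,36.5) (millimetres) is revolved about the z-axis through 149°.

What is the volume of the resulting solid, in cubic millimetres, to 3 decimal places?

Volume = 13657.389 mm³

Profile (r,z), 8 vertices: (1,35.5) (3,6.5) (4,0) (12,2) (19,5.5) (17.5,28.5) (14.5,36.5) (2.5,36.5)
edge 0: (1,35.5)→(3,6.5)  cross = 1·6.5 − 3·35.5 = -100.0000; (r_i+r_j)·cross = 4·-100.0000 = -400.0000
edge 1: (3,6.5)→(4,0)  cross = 3·0 − 4·6.5 = -26.0000; (r_i+r_j)·cross = 7·-26.0000 = -182.0000
edge 2: (4,0)→(12,2)  cross = 4·2 − 12·0 = 8.0000; (r_i+r_j)·cross = 16·8.0000 = 128.0000
edge 3: (12,2)→(19,5.5)  cross = 12·5.5 − 19·2 = 28.0000; (r_i+r_j)·cross = 31·28.0000 = 868.0000
edge 4: (19,5.5)→(17.5,28.5)  cross = 19·28.5 − 17.5·5.5 = 445.2500; (r_i+r_j)·cross = 36.5·445.2500 = 16251.6250
edge 5: (17.5,28.5)→(14.5,36.5)  cross = 17.5·36.5 − 14.5·28.5 = 225.5000; (r_i+r_j)·cross = 32·225.5000 = 7216.0000
edge 6: (14.5,36.5)→(2.5,36.5)  cross = 14.5·36.5 − 2.5·36.5 = 438.0000; (r_i+r_j)·cross = 17·438.0000 = 7446.0000
edge 7: (2.5,36.5)→(1,35.5)  cross = 2.5·35.5 − 1·36.5 = 52.2500; (r_i+r_j)·cross = 3.5·52.2500 = 182.8750
Σcross = 1071.0000 → A = |Σcross|/2 = 535.5000 mm²
Σ(r_i+r_j)·cross = 31510.5000 → first moment M = |Σ|/6 = 5251.7500
R_c = M/A = 5251.7500/535.5000 = 9.8072 mm
θ = 149° = 2.600541 rad
V = θ·R_c·A = 2.600541·9.8072·535.5000 = 13657.389 mm³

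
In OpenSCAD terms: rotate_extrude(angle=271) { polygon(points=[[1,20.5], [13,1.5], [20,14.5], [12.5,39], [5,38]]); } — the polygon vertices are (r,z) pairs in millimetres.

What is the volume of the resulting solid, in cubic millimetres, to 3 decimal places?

Profile (r,z), 5 vertices: (1,20.5) (13,1.5) (20,14.5) (12.5,39) (5,38)
edge 0: (1,20.5)→(13,1.5)  cross = 1·1.5 − 13·20.5 = -265.0000; (r_i+r_j)·cross = 14·-265.0000 = -3710.0000
edge 1: (13,1.5)→(20,14.5)  cross = 13·14.5 − 20·1.5 = 158.5000; (r_i+r_j)·cross = 33·158.5000 = 5230.5000
edge 2: (20,14.5)→(12.5,39)  cross = 20·39 − 12.5·14.5 = 598.7500; (r_i+r_j)·cross = 32.5·598.7500 = 19459.3750
edge 3: (12.5,39)→(5,38)  cross = 12.5·38 − 5·39 = 280.0000; (r_i+r_j)·cross = 17.5·280.0000 = 4900.0000
edge 4: (5,38)→(1,20.5)  cross = 5·20.5 − 1·38 = 64.5000; (r_i+r_j)·cross = 6·64.5000 = 387.0000
Σcross = 836.7500 → A = |Σcross|/2 = 418.3750 mm²
Σ(r_i+r_j)·cross = 26266.8750 → first moment M = |Σ|/6 = 4377.8125
R_c = M/A = 4377.8125/418.3750 = 10.4638 mm
θ = 271° = 4.729842 rad
V = θ·R_c·A = 4.729842·10.4638·418.3750 = 20706.363 mm³

Volume = 20706.363 mm³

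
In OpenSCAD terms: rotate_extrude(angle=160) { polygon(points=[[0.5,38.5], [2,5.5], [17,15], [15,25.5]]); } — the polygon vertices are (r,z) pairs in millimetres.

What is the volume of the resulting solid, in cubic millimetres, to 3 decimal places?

Profile (r,z), 4 vertices: (0.5,38.5) (2,5.5) (17,15) (15,25.5)
edge 0: (0.5,38.5)→(2,5.5)  cross = 0.5·5.5 − 2·38.5 = -74.2500; (r_i+r_j)·cross = 2.5·-74.2500 = -185.6250
edge 1: (2,5.5)→(17,15)  cross = 2·15 − 17·5.5 = -63.5000; (r_i+r_j)·cross = 19·-63.5000 = -1206.5000
edge 2: (17,15)→(15,25.5)  cross = 17·25.5 − 15·15 = 208.5000; (r_i+r_j)·cross = 32·208.5000 = 6672.0000
edge 3: (15,25.5)→(0.5,38.5)  cross = 15·38.5 − 0.5·25.5 = 564.7500; (r_i+r_j)·cross = 15.5·564.7500 = 8753.6250
Σcross = 635.5000 → A = |Σcross|/2 = 317.7500 mm²
Σ(r_i+r_j)·cross = 14033.5000 → first moment M = |Σ|/6 = 2338.9167
R_c = M/A = 2338.9167/317.7500 = 7.3609 mm
θ = 160° = 2.792527 rad
V = θ·R_c·A = 2.792527·7.3609·317.7500 = 6531.487 mm³

Volume = 6531.487 mm³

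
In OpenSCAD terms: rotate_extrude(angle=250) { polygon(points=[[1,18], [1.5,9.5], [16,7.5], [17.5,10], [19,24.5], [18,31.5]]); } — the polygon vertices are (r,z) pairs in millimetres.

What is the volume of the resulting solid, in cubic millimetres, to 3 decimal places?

Volume = 13494.031 mm³

Profile (r,z), 6 vertices: (1,18) (1.5,9.5) (16,7.5) (17.5,10) (19,24.5) (18,31.5)
edge 0: (1,18)→(1.5,9.5)  cross = 1·9.5 − 1.5·18 = -17.5000; (r_i+r_j)·cross = 2.5·-17.5000 = -43.7500
edge 1: (1.5,9.5)→(16,7.5)  cross = 1.5·7.5 − 16·9.5 = -140.7500; (r_i+r_j)·cross = 17.5·-140.7500 = -2463.1250
edge 2: (16,7.5)→(17.5,10)  cross = 16·10 − 17.5·7.5 = 28.7500; (r_i+r_j)·cross = 33.5·28.7500 = 963.1250
edge 3: (17.5,10)→(19,24.5)  cross = 17.5·24.5 − 19·10 = 238.7500; (r_i+r_j)·cross = 36.5·238.7500 = 8714.3750
edge 4: (19,24.5)→(18,31.5)  cross = 19·31.5 − 18·24.5 = 157.5000; (r_i+r_j)·cross = 37·157.5000 = 5827.5000
edge 5: (18,31.5)→(1,18)  cross = 18·18 − 1·31.5 = 292.5000; (r_i+r_j)·cross = 19·292.5000 = 5557.5000
Σcross = 559.2500 → A = |Σcross|/2 = 279.6250 mm²
Σ(r_i+r_j)·cross = 18555.6250 → first moment M = |Σ|/6 = 3092.6042
R_c = M/A = 3092.6042/279.6250 = 11.0598 mm
θ = 250° = 4.363323 rad
V = θ·R_c·A = 4.363323·11.0598·279.6250 = 13494.031 mm³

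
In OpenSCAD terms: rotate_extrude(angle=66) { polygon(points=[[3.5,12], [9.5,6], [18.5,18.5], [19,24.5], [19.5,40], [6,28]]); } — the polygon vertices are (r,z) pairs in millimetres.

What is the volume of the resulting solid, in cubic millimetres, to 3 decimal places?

Profile (r,z), 6 vertices: (3.5,12) (9.5,6) (18.5,18.5) (19,24.5) (19.5,40) (6,28)
edge 0: (3.5,12)→(9.5,6)  cross = 3.5·6 − 9.5·12 = -93.0000; (r_i+r_j)·cross = 13·-93.0000 = -1209.0000
edge 1: (9.5,6)→(18.5,18.5)  cross = 9.5·18.5 − 18.5·6 = 64.7500; (r_i+r_j)·cross = 28·64.7500 = 1813.0000
edge 2: (18.5,18.5)→(19,24.5)  cross = 18.5·24.5 − 19·18.5 = 101.7500; (r_i+r_j)·cross = 37.5·101.7500 = 3815.6250
edge 3: (19,24.5)→(19.5,40)  cross = 19·40 − 19.5·24.5 = 282.2500; (r_i+r_j)·cross = 38.5·282.2500 = 10866.6250
edge 4: (19.5,40)→(6,28)  cross = 19.5·28 − 6·40 = 306.0000; (r_i+r_j)·cross = 25.5·306.0000 = 7803.0000
edge 5: (6,28)→(3.5,12)  cross = 6·12 − 3.5·28 = -26.0000; (r_i+r_j)·cross = 9.5·-26.0000 = -247.0000
Σcross = 635.7500 → A = |Σcross|/2 = 317.8750 mm²
Σ(r_i+r_j)·cross = 22842.2500 → first moment M = |Σ|/6 = 3807.0417
R_c = M/A = 3807.0417/317.8750 = 11.9765 mm
θ = 66° = 1.151917 rad
V = θ·R_c·A = 1.151917·11.9765·317.8750 = 4385.397 mm³

Volume = 4385.397 mm³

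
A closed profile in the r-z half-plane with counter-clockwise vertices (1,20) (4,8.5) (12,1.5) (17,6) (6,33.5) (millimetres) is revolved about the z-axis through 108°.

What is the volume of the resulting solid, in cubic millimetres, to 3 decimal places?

Profile (r,z), 5 vertices: (1,20) (4,8.5) (12,1.5) (17,6) (6,33.5)
edge 0: (1,20)→(4,8.5)  cross = 1·8.5 − 4·20 = -71.5000; (r_i+r_j)·cross = 5·-71.5000 = -357.5000
edge 1: (4,8.5)→(12,1.5)  cross = 4·1.5 − 12·8.5 = -96.0000; (r_i+r_j)·cross = 16·-96.0000 = -1536.0000
edge 2: (12,1.5)→(17,6)  cross = 12·6 − 17·1.5 = 46.5000; (r_i+r_j)·cross = 29·46.5000 = 1348.5000
edge 3: (17,6)→(6,33.5)  cross = 17·33.5 − 6·6 = 533.5000; (r_i+r_j)·cross = 23·533.5000 = 12270.5000
edge 4: (6,33.5)→(1,20)  cross = 6·20 − 1·33.5 = 86.5000; (r_i+r_j)·cross = 7·86.5000 = 605.5000
Σcross = 499.0000 → A = |Σcross|/2 = 249.5000 mm²
Σ(r_i+r_j)·cross = 12331.0000 → first moment M = |Σ|/6 = 2055.1667
R_c = M/A = 2055.1667/249.5000 = 8.2371 mm
θ = 108° = 1.884956 rad
V = θ·R_c·A = 1.884956·8.2371·249.5000 = 3873.898 mm³

Volume = 3873.898 mm³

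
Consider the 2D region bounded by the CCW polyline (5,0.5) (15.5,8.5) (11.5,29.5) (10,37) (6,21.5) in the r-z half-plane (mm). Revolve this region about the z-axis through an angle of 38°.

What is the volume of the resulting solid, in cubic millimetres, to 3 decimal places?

Profile (r,z), 5 vertices: (5,0.5) (15.5,8.5) (11.5,29.5) (10,37) (6,21.5)
edge 0: (5,0.5)→(15.5,8.5)  cross = 5·8.5 − 15.5·0.5 = 34.7500; (r_i+r_j)·cross = 20.5·34.7500 = 712.3750
edge 1: (15.5,8.5)→(11.5,29.5)  cross = 15.5·29.5 − 11.5·8.5 = 359.5000; (r_i+r_j)·cross = 27·359.5000 = 9706.5000
edge 2: (11.5,29.5)→(10,37)  cross = 11.5·37 − 10·29.5 = 130.5000; (r_i+r_j)·cross = 21.5·130.5000 = 2805.7500
edge 3: (10,37)→(6,21.5)  cross = 10·21.5 − 6·37 = -7.0000; (r_i+r_j)·cross = 16·-7.0000 = -112.0000
edge 4: (6,21.5)→(5,0.5)  cross = 6·0.5 − 5·21.5 = -104.5000; (r_i+r_j)·cross = 11·-104.5000 = -1149.5000
Σcross = 413.2500 → A = |Σcross|/2 = 206.6250 mm²
Σ(r_i+r_j)·cross = 11963.1250 → first moment M = |Σ|/6 = 1993.8542
R_c = M/A = 1993.8542/206.6250 = 9.6496 mm
θ = 38° = 0.663225 rad
V = θ·R_c·A = 0.663225·9.6496·206.6250 = 1322.374 mm³

Volume = 1322.374 mm³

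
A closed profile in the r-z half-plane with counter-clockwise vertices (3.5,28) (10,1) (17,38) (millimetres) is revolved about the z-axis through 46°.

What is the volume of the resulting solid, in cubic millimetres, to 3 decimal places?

Volume = 1752.859 mm³

Profile (r,z), 3 vertices: (3.5,28) (10,1) (17,38)
edge 0: (3.5,28)→(10,1)  cross = 3.5·1 − 10·28 = -276.5000; (r_i+r_j)·cross = 13.5·-276.5000 = -3732.7500
edge 1: (10,1)→(17,38)  cross = 10·38 − 17·1 = 363.0000; (r_i+r_j)·cross = 27·363.0000 = 9801.0000
edge 2: (17,38)→(3.5,28)  cross = 17·28 − 3.5·38 = 343.0000; (r_i+r_j)·cross = 20.5·343.0000 = 7031.5000
Σcross = 429.5000 → A = |Σcross|/2 = 214.7500 mm²
Σ(r_i+r_j)·cross = 13099.7500 → first moment M = |Σ|/6 = 2183.2917
R_c = M/A = 2183.2917/214.7500 = 10.1667 mm
θ = 46° = 0.802851 rad
V = θ·R_c·A = 0.802851·10.1667·214.7500 = 1752.859 mm³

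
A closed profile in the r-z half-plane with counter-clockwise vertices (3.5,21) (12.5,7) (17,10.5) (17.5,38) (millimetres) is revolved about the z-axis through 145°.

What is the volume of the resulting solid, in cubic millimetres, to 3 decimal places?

Volume = 7349.865 mm³

Profile (r,z), 4 vertices: (3.5,21) (12.5,7) (17,10.5) (17.5,38)
edge 0: (3.5,21)→(12.5,7)  cross = 3.5·7 − 12.5·21 = -238.0000; (r_i+r_j)·cross = 16·-238.0000 = -3808.0000
edge 1: (12.5,7)→(17,10.5)  cross = 12.5·10.5 − 17·7 = 12.2500; (r_i+r_j)·cross = 29.5·12.2500 = 361.3750
edge 2: (17,10.5)→(17.5,38)  cross = 17·38 − 17.5·10.5 = 462.2500; (r_i+r_j)·cross = 34.5·462.2500 = 15947.6250
edge 3: (17.5,38)→(3.5,21)  cross = 17.5·21 − 3.5·38 = 234.5000; (r_i+r_j)·cross = 21·234.5000 = 4924.5000
Σcross = 471.0000 → A = |Σcross|/2 = 235.5000 mm²
Σ(r_i+r_j)·cross = 17425.5000 → first moment M = |Σ|/6 = 2904.2500
R_c = M/A = 2904.2500/235.5000 = 12.3323 mm
θ = 145° = 2.530727 rad
V = θ·R_c·A = 2.530727·12.3323·235.5000 = 7349.865 mm³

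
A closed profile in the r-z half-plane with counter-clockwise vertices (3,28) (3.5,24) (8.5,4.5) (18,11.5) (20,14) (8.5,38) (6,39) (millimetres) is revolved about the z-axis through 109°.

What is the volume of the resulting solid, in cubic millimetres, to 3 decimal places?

Profile (r,z), 7 vertices: (3,28) (3.5,24) (8.5,4.5) (18,11.5) (20,14) (8.5,38) (6,39)
edge 0: (3,28)→(3.5,24)  cross = 3·24 − 3.5·28 = -26.0000; (r_i+r_j)·cross = 6.5·-26.0000 = -169.0000
edge 1: (3.5,24)→(8.5,4.5)  cross = 3.5·4.5 − 8.5·24 = -188.2500; (r_i+r_j)·cross = 12·-188.2500 = -2259.0000
edge 2: (8.5,4.5)→(18,11.5)  cross = 8.5·11.5 − 18·4.5 = 16.7500; (r_i+r_j)·cross = 26.5·16.7500 = 443.8750
edge 3: (18,11.5)→(20,14)  cross = 18·14 − 20·11.5 = 22.0000; (r_i+r_j)·cross = 38·22.0000 = 836.0000
edge 4: (20,14)→(8.5,38)  cross = 20·38 − 8.5·14 = 641.0000; (r_i+r_j)·cross = 28.5·641.0000 = 18268.5000
edge 5: (8.5,38)→(6,39)  cross = 8.5·39 − 6·38 = 103.5000; (r_i+r_j)·cross = 14.5·103.5000 = 1500.7500
edge 6: (6,39)→(3,28)  cross = 6·28 − 3·39 = 51.0000; (r_i+r_j)·cross = 9·51.0000 = 459.0000
Σcross = 620.0000 → A = |Σcross|/2 = 310.0000 mm²
Σ(r_i+r_j)·cross = 19080.1250 → first moment M = |Σ|/6 = 3180.0208
R_c = M/A = 3180.0208/310.0000 = 10.2581 mm
θ = 109° = 1.902409 rad
V = θ·R_c·A = 1.902409·10.2581·310.0000 = 6049.700 mm³

Volume = 6049.700 mm³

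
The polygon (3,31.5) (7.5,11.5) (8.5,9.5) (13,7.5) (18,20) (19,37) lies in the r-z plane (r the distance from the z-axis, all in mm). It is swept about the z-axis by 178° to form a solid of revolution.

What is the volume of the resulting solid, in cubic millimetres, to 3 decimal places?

Volume = 11057.213 mm³

Profile (r,z), 6 vertices: (3,31.5) (7.5,11.5) (8.5,9.5) (13,7.5) (18,20) (19,37)
edge 0: (3,31.5)→(7.5,11.5)  cross = 3·11.5 − 7.5·31.5 = -201.7500; (r_i+r_j)·cross = 10.5·-201.7500 = -2118.3750
edge 1: (7.5,11.5)→(8.5,9.5)  cross = 7.5·9.5 − 8.5·11.5 = -26.5000; (r_i+r_j)·cross = 16·-26.5000 = -424.0000
edge 2: (8.5,9.5)→(13,7.5)  cross = 8.5·7.5 − 13·9.5 = -59.7500; (r_i+r_j)·cross = 21.5·-59.7500 = -1284.6250
edge 3: (13,7.5)→(18,20)  cross = 13·20 − 18·7.5 = 125.0000; (r_i+r_j)·cross = 31·125.0000 = 3875.0000
edge 4: (18,20)→(19,37)  cross = 18·37 − 19·20 = 286.0000; (r_i+r_j)·cross = 37·286.0000 = 10582.0000
edge 5: (19,37)→(3,31.5)  cross = 19·31.5 − 3·37 = 487.5000; (r_i+r_j)·cross = 22·487.5000 = 10725.0000
Σcross = 610.5000 → A = |Σcross|/2 = 305.2500 mm²
Σ(r_i+r_j)·cross = 21355.0000 → first moment M = |Σ|/6 = 3559.1667
R_c = M/A = 3559.1667/305.2500 = 11.6598 mm
θ = 178° = 3.106686 rad
V = θ·R_c·A = 3.106686·11.6598·305.2500 = 11057.213 mm³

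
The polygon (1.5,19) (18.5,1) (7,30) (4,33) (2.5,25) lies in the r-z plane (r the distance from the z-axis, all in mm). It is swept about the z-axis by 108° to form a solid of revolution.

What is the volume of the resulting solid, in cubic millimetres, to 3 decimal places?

Profile (r,z), 5 vertices: (1.5,19) (18.5,1) (7,30) (4,33) (2.5,25)
edge 0: (1.5,19)→(18.5,1)  cross = 1.5·1 − 18.5·19 = -350.0000; (r_i+r_j)·cross = 20·-350.0000 = -7000.0000
edge 1: (18.5,1)→(7,30)  cross = 18.5·30 − 7·1 = 548.0000; (r_i+r_j)·cross = 25.5·548.0000 = 13974.0000
edge 2: (7,30)→(4,33)  cross = 7·33 − 4·30 = 111.0000; (r_i+r_j)·cross = 11·111.0000 = 1221.0000
edge 3: (4,33)→(2.5,25)  cross = 4·25 − 2.5·33 = 17.5000; (r_i+r_j)·cross = 6.5·17.5000 = 113.7500
edge 4: (2.5,25)→(1.5,19)  cross = 2.5·19 − 1.5·25 = 10.0000; (r_i+r_j)·cross = 4·10.0000 = 40.0000
Σcross = 336.5000 → A = |Σcross|/2 = 168.2500 mm²
Σ(r_i+r_j)·cross = 8348.7500 → first moment M = |Σ|/6 = 1391.4583
R_c = M/A = 1391.4583/168.2500 = 8.2702 mm
θ = 108° = 1.884956 rad
V = θ·R_c·A = 1.884956·8.2702·168.2500 = 2622.837 mm³

Volume = 2622.837 mm³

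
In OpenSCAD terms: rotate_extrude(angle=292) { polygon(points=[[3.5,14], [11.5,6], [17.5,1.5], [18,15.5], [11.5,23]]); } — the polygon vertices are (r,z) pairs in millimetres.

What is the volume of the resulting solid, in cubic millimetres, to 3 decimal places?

Volume = 10352.621 mm³

Profile (r,z), 5 vertices: (3.5,14) (11.5,6) (17.5,1.5) (18,15.5) (11.5,23)
edge 0: (3.5,14)→(11.5,6)  cross = 3.5·6 − 11.5·14 = -140.0000; (r_i+r_j)·cross = 15·-140.0000 = -2100.0000
edge 1: (11.5,6)→(17.5,1.5)  cross = 11.5·1.5 − 17.5·6 = -87.7500; (r_i+r_j)·cross = 29·-87.7500 = -2544.7500
edge 2: (17.5,1.5)→(18,15.5)  cross = 17.5·15.5 − 18·1.5 = 244.2500; (r_i+r_j)·cross = 35.5·244.2500 = 8670.8750
edge 3: (18,15.5)→(11.5,23)  cross = 18·23 − 11.5·15.5 = 235.7500; (r_i+r_j)·cross = 29.5·235.7500 = 6954.6250
edge 4: (11.5,23)→(3.5,14)  cross = 11.5·14 − 3.5·23 = 80.5000; (r_i+r_j)·cross = 15·80.5000 = 1207.5000
Σcross = 332.7500 → A = |Σcross|/2 = 166.3750 mm²
Σ(r_i+r_j)·cross = 12188.2500 → first moment M = |Σ|/6 = 2031.3750
R_c = M/A = 2031.3750/166.3750 = 12.2096 mm
θ = 292° = 5.096361 rad
V = θ·R_c·A = 5.096361·12.2096·166.3750 = 10352.621 mm³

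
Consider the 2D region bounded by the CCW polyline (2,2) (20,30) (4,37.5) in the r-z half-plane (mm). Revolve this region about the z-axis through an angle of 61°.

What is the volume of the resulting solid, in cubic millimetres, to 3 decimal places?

Volume = 2689.663 mm³

Profile (r,z), 3 vertices: (2,2) (20,30) (4,37.5)
edge 0: (2,2)→(20,30)  cross = 2·30 − 20·2 = 20.0000; (r_i+r_j)·cross = 22·20.0000 = 440.0000
edge 1: (20,30)→(4,37.5)  cross = 20·37.5 − 4·30 = 630.0000; (r_i+r_j)·cross = 24·630.0000 = 15120.0000
edge 2: (4,37.5)→(2,2)  cross = 4·2 − 2·37.5 = -67.0000; (r_i+r_j)·cross = 6·-67.0000 = -402.0000
Σcross = 583.0000 → A = |Σcross|/2 = 291.5000 mm²
Σ(r_i+r_j)·cross = 15158.0000 → first moment M = |Σ|/6 = 2526.3333
R_c = M/A = 2526.3333/291.5000 = 8.6667 mm
θ = 61° = 1.064651 rad
V = θ·R_c·A = 1.064651·8.6667·291.5000 = 2689.663 mm³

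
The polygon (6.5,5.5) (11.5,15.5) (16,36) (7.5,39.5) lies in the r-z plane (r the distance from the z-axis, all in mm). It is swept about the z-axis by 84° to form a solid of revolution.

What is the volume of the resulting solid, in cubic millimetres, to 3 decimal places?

Profile (r,z), 4 vertices: (6.5,5.5) (11.5,15.5) (16,36) (7.5,39.5)
edge 0: (6.5,5.5)→(11.5,15.5)  cross = 6.5·15.5 − 11.5·5.5 = 37.5000; (r_i+r_j)·cross = 18·37.5000 = 675.0000
edge 1: (11.5,15.5)→(16,36)  cross = 11.5·36 − 16·15.5 = 166.0000; (r_i+r_j)·cross = 27.5·166.0000 = 4565.0000
edge 2: (16,36)→(7.5,39.5)  cross = 16·39.5 − 7.5·36 = 362.0000; (r_i+r_j)·cross = 23.5·362.0000 = 8507.0000
edge 3: (7.5,39.5)→(6.5,5.5)  cross = 7.5·5.5 − 6.5·39.5 = -215.5000; (r_i+r_j)·cross = 14·-215.5000 = -3017.0000
Σcross = 350.0000 → A = |Σcross|/2 = 175.0000 mm²
Σ(r_i+r_j)·cross = 10730.0000 → first moment M = |Σ|/6 = 1788.3333
R_c = M/A = 1788.3333/175.0000 = 10.2190 mm
θ = 84° = 1.466077 rad
V = θ·R_c·A = 1.466077·10.2190·175.0000 = 2621.834 mm³

Volume = 2621.834 mm³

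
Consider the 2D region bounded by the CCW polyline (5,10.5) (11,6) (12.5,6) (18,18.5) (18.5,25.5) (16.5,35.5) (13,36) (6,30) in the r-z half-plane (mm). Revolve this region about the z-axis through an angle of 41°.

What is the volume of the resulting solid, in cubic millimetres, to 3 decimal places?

Profile (r,z), 8 vertices: (5,10.5) (11,6) (12.5,6) (18,18.5) (18.5,25.5) (16.5,35.5) (13,36) (6,30)
edge 0: (5,10.5)→(11,6)  cross = 5·6 − 11·10.5 = -85.5000; (r_i+r_j)·cross = 16·-85.5000 = -1368.0000
edge 1: (11,6)→(12.5,6)  cross = 11·6 − 12.5·6 = -9.0000; (r_i+r_j)·cross = 23.5·-9.0000 = -211.5000
edge 2: (12.5,6)→(18,18.5)  cross = 12.5·18.5 − 18·6 = 123.2500; (r_i+r_j)·cross = 30.5·123.2500 = 3759.1250
edge 3: (18,18.5)→(18.5,25.5)  cross = 18·25.5 − 18.5·18.5 = 116.7500; (r_i+r_j)·cross = 36.5·116.7500 = 4261.3750
edge 4: (18.5,25.5)→(16.5,35.5)  cross = 18.5·35.5 − 16.5·25.5 = 236.0000; (r_i+r_j)·cross = 35·236.0000 = 8260.0000
edge 5: (16.5,35.5)→(13,36)  cross = 16.5·36 − 13·35.5 = 132.5000; (r_i+r_j)·cross = 29.5·132.5000 = 3908.7500
edge 6: (13,36)→(6,30)  cross = 13·30 − 6·36 = 174.0000; (r_i+r_j)·cross = 19·174.0000 = 3306.0000
edge 7: (6,30)→(5,10.5)  cross = 6·10.5 − 5·30 = -87.0000; (r_i+r_j)·cross = 11·-87.0000 = -957.0000
Σcross = 601.0000 → A = |Σcross|/2 = 300.5000 mm²
Σ(r_i+r_j)·cross = 20958.7500 → first moment M = |Σ|/6 = 3493.1250
R_c = M/A = 3493.1250/300.5000 = 11.6244 mm
θ = 41° = 0.715585 rad
V = θ·R_c·A = 0.715585·11.6244·300.5000 = 2499.628 mm³

Volume = 2499.628 mm³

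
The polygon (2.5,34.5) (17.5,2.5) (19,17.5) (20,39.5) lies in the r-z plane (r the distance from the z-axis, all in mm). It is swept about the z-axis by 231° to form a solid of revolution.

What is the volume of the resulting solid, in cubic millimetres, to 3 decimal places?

Volume = 17750.950 mm³

Profile (r,z), 4 vertices: (2.5,34.5) (17.5,2.5) (19,17.5) (20,39.5)
edge 0: (2.5,34.5)→(17.5,2.5)  cross = 2.5·2.5 − 17.5·34.5 = -597.5000; (r_i+r_j)·cross = 20·-597.5000 = -11950.0000
edge 1: (17.5,2.5)→(19,17.5)  cross = 17.5·17.5 − 19·2.5 = 258.7500; (r_i+r_j)·cross = 36.5·258.7500 = 9444.3750
edge 2: (19,17.5)→(20,39.5)  cross = 19·39.5 − 20·17.5 = 400.5000; (r_i+r_j)·cross = 39·400.5000 = 15619.5000
edge 3: (20,39.5)→(2.5,34.5)  cross = 20·34.5 − 2.5·39.5 = 591.2500; (r_i+r_j)·cross = 22.5·591.2500 = 13303.1250
Σcross = 653.0000 → A = |Σcross|/2 = 326.5000 mm²
Σ(r_i+r_j)·cross = 26417.0000 → first moment M = |Σ|/6 = 4402.8333
R_c = M/A = 4402.8333/326.5000 = 13.4849 mm
θ = 231° = 4.031711 rad
V = θ·R_c·A = 4.031711·13.4849·326.5000 = 17750.950 mm³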